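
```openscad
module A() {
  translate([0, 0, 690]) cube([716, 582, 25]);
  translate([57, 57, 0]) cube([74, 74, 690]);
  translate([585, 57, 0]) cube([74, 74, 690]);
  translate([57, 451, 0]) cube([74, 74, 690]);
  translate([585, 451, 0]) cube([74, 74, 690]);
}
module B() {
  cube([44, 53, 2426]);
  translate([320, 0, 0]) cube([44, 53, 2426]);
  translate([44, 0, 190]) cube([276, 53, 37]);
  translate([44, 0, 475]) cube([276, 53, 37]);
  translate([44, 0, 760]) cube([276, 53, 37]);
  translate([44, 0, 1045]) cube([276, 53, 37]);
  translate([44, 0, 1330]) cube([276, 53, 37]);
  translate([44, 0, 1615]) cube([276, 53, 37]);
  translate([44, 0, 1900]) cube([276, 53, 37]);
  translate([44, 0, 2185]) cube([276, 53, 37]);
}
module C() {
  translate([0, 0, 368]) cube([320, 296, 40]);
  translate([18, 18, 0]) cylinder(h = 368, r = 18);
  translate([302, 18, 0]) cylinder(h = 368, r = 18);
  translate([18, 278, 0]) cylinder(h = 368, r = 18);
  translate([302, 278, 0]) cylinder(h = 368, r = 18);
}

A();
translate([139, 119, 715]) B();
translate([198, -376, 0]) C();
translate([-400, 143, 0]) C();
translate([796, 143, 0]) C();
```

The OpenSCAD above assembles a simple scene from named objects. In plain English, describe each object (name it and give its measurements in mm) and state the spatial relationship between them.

A is a table with a 716×582 mm rectangular top, 25 mm thick, top surface at z = 715 mm, supported by four 74×74 mm square legs, each inset 57 mm from the nearest pair of top edges, running from the floor.

B is a wooden ladder with two side rails of 44×53 mm section and 2426 mm height, set 364 mm apart overall. Between them run 8 rectangular rungs (53 mm deep, 37 mm thick), front faces flush with the rails' −y face. The bottom of the first rung is 190 mm above the floor and each subsequent rung is 285 mm higher than the one below.

C is a simple wooden stool: a rectangular seat 320 mm (x) by 296 mm (y), 40 mm thick, top face at z = 408 mm, on four round legs, each 36 mm in diameter. The legs rest on z = 0, each leg's axis is inset half a diameter from the nearest pair of seat edges (so the leg's bounding box is flush with the corner).

The ladder is on top of the table. Three stools sit around the table at the −y, −x, +x sides.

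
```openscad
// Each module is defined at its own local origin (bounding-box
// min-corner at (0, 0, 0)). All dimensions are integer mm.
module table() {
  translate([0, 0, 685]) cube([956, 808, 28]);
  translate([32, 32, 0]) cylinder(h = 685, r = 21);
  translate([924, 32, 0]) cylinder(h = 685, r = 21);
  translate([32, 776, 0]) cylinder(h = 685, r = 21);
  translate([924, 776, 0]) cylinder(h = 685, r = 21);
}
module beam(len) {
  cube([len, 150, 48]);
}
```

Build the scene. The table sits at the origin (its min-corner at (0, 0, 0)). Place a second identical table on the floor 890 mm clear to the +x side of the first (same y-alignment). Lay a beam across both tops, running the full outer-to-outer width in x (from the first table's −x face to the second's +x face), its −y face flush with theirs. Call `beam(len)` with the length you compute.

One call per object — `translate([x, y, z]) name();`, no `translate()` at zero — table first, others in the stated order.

table();
translate([1846, 0, 0]) table();
translate([0, 0, 713]) beam(2802);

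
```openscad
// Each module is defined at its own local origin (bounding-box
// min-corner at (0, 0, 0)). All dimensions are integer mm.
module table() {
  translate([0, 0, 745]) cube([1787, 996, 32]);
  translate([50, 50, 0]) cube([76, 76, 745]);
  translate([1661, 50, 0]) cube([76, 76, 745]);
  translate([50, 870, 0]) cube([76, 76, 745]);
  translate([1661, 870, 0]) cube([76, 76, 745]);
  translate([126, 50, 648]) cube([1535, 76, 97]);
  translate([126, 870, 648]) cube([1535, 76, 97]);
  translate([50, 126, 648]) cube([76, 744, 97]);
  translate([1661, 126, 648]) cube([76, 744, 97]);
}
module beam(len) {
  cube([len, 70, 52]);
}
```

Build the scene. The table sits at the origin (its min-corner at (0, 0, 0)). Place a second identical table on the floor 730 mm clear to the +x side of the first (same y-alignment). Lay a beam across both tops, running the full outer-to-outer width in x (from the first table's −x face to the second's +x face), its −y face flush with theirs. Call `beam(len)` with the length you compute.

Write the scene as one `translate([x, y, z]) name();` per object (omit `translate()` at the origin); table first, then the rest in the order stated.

table();
translate([2517, 0, 0]) table();
translate([0, 0, 777]) beam(4304);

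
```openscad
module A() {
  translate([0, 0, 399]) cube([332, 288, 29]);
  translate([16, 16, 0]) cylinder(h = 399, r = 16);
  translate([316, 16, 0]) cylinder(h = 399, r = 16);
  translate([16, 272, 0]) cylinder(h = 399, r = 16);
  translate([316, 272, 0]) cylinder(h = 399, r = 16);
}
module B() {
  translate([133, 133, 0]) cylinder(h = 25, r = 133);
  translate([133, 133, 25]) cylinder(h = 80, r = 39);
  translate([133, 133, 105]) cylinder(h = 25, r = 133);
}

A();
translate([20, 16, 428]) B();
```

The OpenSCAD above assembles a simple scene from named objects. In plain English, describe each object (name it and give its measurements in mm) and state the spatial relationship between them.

A is a simple wooden stool: a rectangular seat 332 mm (x) by 288 mm (y), 29 mm thick, top face at z = 428 mm, on four round legs, each 32 mm in diameter. The legs rest on z = 0, each leg's axis is inset half a diameter from the nearest pair of seat edges (so the leg's bounding box is flush with the corner).

B is a spool: two coaxial disc flanges of radius 133 mm and thickness 25 mm, joined by a core cylinder of radius 39 mm and height 80 mm. The lower flange rests on z = 0 and the three cylinders share a vertical axis.

The spool is on top of the stool.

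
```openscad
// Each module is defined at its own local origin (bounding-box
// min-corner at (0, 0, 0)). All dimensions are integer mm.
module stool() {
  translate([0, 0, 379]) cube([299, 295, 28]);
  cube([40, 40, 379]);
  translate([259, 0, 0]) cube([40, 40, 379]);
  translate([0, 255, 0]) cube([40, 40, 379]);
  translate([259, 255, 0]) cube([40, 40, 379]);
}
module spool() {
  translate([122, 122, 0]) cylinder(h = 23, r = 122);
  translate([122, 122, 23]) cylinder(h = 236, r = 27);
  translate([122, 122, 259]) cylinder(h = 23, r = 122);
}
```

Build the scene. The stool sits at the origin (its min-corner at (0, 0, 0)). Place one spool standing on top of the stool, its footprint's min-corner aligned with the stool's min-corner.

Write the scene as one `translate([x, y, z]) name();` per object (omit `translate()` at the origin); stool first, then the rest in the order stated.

stool();
translate([0, 0, 407]) spool();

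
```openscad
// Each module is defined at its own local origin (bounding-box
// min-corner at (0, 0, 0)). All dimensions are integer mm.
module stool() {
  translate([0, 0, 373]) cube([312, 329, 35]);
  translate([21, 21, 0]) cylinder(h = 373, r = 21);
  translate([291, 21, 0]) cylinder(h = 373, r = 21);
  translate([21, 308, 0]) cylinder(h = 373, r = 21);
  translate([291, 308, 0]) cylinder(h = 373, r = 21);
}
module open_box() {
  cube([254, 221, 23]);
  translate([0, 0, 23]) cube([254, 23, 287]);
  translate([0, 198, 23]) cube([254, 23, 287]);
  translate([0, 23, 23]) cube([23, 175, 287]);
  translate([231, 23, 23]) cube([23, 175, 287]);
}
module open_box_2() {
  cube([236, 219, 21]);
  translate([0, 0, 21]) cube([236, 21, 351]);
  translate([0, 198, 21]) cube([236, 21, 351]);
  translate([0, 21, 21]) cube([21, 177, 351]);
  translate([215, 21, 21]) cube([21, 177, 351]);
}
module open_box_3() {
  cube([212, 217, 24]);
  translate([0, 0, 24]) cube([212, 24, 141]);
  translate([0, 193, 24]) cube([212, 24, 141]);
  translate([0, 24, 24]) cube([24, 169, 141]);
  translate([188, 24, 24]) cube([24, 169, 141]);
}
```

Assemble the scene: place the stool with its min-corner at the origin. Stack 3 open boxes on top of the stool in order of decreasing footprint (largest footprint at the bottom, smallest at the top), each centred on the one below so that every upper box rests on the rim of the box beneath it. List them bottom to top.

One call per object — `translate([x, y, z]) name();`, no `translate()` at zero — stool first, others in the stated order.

stool();
translate([29, 54, 408]) open_box();
translate([38, 55, 718]) open_box_2();
translate([50, 56, 1090]) open_box_3();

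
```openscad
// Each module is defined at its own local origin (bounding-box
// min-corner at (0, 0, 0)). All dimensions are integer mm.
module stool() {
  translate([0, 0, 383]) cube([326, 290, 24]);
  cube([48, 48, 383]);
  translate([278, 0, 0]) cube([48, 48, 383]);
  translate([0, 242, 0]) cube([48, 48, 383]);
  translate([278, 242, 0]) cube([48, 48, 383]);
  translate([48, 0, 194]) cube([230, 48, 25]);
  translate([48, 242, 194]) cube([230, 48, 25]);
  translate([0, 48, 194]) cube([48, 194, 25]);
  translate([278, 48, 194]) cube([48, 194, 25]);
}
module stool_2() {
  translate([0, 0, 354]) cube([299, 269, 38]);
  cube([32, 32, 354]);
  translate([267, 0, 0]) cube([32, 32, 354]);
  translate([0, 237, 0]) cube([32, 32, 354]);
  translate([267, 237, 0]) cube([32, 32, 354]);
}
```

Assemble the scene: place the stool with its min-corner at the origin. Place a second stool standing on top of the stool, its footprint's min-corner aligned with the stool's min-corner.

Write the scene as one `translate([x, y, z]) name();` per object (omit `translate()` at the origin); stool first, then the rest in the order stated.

stool();
translate([0, 0, 407]) stool_2();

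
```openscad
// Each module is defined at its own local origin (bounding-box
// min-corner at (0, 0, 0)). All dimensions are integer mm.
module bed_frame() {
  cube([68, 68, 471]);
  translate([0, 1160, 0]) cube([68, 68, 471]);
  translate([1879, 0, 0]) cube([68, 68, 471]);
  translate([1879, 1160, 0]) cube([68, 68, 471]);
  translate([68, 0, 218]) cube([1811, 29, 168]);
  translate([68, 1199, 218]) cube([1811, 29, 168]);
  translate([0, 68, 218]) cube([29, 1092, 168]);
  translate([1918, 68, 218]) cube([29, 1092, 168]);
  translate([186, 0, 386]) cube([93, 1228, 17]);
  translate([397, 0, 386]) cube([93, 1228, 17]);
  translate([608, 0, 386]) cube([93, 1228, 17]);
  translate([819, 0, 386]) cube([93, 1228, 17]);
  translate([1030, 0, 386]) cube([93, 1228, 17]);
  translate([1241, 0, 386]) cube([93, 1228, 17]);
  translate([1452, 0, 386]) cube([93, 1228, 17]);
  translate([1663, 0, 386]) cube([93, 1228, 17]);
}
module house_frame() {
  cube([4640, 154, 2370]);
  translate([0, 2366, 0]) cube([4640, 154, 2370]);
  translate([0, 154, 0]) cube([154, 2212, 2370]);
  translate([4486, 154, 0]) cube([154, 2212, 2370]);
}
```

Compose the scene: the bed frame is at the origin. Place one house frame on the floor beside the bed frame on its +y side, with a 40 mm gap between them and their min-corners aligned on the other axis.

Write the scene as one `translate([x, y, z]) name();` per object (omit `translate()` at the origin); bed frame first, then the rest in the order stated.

bed_frame();
translate([0, 1268, 0]) house_frame();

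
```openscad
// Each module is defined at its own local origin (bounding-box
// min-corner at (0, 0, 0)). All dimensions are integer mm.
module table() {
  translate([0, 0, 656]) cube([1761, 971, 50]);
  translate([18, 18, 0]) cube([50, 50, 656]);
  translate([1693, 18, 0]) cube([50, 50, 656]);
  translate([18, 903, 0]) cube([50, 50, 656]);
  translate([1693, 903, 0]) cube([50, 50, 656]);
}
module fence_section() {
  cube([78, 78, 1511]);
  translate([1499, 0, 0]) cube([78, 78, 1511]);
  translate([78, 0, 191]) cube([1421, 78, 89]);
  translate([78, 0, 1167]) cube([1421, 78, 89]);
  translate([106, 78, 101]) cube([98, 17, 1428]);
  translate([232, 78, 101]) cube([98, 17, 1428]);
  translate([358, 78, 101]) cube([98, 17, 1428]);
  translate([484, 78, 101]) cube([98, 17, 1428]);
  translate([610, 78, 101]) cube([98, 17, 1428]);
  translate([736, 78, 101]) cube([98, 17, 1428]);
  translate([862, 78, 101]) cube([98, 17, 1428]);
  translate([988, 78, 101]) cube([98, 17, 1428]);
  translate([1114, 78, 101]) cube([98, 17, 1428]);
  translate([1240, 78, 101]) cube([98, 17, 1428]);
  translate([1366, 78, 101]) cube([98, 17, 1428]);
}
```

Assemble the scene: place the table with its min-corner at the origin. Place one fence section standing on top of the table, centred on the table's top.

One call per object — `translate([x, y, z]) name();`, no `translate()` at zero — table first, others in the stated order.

table();
translate([92, 438, 706]) fence_section();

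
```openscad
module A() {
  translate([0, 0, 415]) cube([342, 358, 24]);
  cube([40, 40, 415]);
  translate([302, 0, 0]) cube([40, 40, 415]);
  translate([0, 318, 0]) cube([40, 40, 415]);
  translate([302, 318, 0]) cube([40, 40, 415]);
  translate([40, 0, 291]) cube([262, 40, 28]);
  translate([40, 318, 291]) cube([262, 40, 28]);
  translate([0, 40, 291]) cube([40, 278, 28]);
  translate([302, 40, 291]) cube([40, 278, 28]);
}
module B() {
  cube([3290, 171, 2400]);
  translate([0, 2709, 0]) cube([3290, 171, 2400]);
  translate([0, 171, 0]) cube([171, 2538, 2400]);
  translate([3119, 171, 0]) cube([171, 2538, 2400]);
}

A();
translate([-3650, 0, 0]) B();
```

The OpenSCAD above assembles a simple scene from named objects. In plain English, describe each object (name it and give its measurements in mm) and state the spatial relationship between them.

A is a four-legged stool. The seat is 342×358 mm, 24 mm thick, top at z = 439 mm. It stands on four square legs, each 40×40 mm in cross-section, from z = 0 to the seat underside, each flush with a corner of the seat. Four stretchers, 40 mm wide and 28 mm tall, connect adjacent legs with their undersides at z = 291 mm, each running between the inner faces of the legs it joins and aligned with the legs' outer faces on the other axis.

B is a box-shaped house frame (walls only): outside footprint 3290×2880 mm, wall height 2400 mm, wall thickness 171 mm. The two y-facing walls run the full x-width; the two x-facing walls fit between the inner faces of the y-facing walls.

The house frame is on the floor beside the stool on its −x side.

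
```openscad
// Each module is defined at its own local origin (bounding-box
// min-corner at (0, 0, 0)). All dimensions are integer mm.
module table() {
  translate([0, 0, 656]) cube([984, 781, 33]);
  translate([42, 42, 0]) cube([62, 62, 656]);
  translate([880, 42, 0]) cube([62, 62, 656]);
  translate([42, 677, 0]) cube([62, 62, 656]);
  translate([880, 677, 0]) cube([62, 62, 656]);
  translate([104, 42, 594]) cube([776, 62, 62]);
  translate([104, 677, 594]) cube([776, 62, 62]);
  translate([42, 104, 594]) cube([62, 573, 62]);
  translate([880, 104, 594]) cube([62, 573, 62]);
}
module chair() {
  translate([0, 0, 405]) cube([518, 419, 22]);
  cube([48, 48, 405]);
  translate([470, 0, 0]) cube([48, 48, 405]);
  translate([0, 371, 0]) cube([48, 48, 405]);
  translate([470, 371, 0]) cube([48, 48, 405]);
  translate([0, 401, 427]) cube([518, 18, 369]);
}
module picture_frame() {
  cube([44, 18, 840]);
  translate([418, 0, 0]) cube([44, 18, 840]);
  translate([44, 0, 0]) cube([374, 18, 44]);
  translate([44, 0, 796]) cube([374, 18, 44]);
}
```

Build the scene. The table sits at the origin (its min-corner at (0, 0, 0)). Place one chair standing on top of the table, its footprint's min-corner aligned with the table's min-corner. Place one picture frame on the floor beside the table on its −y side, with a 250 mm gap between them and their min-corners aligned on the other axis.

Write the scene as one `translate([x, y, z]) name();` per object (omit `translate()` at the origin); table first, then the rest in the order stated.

table();
translate([0, 0, 689]) chair();
translate([0, -268, 0]) picture_frame();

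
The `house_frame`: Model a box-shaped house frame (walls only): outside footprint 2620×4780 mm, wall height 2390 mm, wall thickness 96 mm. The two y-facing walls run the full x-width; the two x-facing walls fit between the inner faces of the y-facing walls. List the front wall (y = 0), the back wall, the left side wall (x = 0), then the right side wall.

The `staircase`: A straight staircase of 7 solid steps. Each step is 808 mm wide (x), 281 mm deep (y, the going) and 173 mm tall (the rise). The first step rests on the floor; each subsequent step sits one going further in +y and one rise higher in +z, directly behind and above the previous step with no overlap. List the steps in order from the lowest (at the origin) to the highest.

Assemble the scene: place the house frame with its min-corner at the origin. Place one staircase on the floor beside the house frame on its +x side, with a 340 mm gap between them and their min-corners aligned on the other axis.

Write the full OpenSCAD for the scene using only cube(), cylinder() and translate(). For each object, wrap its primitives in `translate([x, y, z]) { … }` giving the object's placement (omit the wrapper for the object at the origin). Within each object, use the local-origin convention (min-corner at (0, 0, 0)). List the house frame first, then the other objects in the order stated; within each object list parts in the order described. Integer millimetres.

cube([2620, 96, 2390]);
translate([0, 4684, 0]) cube([2620, 96, 2390]);
translate([0, 96, 0]) cube([96, 4588, 2390]);
translate([2524, 96, 0]) cube([96, 4588, 2390]);
translate([2960, 0, 0]) {
  cube([808, 281, 173]);
  translate([0, 281, 173]) cube([808, 281, 173]);
  translate([0, 562, 346]) cube([808, 281, 173]);
  translate([0, 843, 519]) cube([808, 281, 173]);
  translate([0, 1124, 692]) cube([808, 281, 173]);
  translate([0, 1405, 865]) cube([808, 281, 173]);
  translate([0, 1686, 1038]) cube([808, 281, 173]);
}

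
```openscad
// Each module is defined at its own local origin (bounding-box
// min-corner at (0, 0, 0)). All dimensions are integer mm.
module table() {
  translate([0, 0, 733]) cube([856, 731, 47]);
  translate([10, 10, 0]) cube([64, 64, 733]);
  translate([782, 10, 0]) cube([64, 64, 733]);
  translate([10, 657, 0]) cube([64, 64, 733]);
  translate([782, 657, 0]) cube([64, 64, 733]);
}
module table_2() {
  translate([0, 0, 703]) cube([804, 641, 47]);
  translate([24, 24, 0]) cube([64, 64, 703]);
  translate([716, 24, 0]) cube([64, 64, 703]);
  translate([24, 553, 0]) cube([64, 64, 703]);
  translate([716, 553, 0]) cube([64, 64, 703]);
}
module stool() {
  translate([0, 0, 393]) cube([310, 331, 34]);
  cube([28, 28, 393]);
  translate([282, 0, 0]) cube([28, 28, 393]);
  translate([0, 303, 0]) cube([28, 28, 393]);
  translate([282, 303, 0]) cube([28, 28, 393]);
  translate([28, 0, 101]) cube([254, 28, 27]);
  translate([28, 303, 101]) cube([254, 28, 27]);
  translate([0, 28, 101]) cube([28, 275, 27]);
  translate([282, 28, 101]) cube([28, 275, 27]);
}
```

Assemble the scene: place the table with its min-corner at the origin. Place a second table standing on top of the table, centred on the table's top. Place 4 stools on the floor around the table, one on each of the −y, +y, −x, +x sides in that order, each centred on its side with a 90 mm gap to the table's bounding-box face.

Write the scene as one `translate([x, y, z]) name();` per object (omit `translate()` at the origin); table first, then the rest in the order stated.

table();
translate([26, 45, 780]) table_2();
translate([273, -421, 0]) stool();
translate([273, 821, 0]) stool();
translate([-400, 200, 0]) stool();
translate([946, 200, 0]) stool();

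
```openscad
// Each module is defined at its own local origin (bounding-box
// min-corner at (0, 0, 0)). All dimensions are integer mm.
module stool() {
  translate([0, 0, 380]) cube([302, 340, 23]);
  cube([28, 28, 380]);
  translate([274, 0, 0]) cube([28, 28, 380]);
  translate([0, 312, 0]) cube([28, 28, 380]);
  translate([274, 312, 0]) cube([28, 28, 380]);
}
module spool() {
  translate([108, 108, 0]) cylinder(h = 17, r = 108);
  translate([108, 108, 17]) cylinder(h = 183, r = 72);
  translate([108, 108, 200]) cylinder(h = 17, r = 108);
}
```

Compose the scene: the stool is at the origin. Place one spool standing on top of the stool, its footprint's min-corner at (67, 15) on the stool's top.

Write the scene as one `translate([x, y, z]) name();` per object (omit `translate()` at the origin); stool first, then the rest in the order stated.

stool();
translate([67, 15, 403]) spool();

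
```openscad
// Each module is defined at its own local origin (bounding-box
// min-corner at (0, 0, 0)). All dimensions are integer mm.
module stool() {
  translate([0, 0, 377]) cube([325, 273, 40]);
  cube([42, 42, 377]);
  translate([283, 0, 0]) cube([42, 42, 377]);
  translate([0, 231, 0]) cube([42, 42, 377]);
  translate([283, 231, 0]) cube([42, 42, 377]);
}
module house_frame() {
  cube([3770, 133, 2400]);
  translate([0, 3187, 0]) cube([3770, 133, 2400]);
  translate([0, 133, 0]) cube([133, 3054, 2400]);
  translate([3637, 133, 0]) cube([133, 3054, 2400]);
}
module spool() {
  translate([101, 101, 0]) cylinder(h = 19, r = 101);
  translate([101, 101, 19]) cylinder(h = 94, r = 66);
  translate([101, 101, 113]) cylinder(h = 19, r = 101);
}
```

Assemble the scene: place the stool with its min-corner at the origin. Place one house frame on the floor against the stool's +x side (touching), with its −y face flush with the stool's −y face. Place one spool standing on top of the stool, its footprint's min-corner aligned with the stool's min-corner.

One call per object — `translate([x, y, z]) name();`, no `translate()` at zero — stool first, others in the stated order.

stool();
translate([325, 0, 0]) house_frame();
translate([0, 0, 417]) spool();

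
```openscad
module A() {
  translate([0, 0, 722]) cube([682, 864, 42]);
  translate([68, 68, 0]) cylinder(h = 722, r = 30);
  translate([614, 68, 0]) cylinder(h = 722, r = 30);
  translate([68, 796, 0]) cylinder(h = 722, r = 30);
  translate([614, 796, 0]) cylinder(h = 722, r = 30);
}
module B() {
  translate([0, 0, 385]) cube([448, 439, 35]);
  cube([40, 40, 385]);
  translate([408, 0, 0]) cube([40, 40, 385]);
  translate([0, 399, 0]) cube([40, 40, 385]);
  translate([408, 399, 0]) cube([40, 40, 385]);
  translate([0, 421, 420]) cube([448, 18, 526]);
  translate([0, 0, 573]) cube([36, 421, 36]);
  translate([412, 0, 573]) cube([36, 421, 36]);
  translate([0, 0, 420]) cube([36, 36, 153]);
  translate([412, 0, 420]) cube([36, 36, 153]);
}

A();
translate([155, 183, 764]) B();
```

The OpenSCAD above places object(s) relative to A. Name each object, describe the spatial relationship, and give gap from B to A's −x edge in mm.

A is a table. B is a chair. The chair is on top of the table. The gap from the chair to the table's −x edge is 155 mm.

The chair's min-x is at 155; the table's min-x is 0; gap = 155 mm.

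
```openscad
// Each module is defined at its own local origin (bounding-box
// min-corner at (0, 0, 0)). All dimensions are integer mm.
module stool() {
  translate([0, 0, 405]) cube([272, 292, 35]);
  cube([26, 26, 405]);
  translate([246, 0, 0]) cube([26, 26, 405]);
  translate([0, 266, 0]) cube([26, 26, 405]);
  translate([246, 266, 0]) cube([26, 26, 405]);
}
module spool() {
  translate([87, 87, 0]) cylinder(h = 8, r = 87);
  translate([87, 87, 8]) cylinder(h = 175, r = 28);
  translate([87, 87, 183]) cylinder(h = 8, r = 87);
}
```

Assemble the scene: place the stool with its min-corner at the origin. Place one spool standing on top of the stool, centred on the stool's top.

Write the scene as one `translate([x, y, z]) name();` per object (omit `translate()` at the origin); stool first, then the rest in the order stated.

stool();
translate([49, 59, 440]) spool();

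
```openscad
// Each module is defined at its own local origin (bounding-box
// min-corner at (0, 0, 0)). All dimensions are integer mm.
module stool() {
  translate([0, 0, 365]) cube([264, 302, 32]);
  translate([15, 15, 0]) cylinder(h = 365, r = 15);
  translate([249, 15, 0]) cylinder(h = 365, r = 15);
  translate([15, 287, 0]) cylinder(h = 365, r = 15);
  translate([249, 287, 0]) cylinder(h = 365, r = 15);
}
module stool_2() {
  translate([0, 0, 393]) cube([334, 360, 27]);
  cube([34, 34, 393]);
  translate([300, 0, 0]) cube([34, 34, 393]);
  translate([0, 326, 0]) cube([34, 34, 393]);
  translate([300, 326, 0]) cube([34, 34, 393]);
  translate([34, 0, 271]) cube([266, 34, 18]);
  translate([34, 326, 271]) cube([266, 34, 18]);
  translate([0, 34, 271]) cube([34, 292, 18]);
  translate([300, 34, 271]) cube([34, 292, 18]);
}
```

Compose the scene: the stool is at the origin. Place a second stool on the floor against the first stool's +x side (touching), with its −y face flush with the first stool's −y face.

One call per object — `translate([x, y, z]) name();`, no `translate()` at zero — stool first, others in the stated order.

stool();
translate([264, 0, 0]) stool_2();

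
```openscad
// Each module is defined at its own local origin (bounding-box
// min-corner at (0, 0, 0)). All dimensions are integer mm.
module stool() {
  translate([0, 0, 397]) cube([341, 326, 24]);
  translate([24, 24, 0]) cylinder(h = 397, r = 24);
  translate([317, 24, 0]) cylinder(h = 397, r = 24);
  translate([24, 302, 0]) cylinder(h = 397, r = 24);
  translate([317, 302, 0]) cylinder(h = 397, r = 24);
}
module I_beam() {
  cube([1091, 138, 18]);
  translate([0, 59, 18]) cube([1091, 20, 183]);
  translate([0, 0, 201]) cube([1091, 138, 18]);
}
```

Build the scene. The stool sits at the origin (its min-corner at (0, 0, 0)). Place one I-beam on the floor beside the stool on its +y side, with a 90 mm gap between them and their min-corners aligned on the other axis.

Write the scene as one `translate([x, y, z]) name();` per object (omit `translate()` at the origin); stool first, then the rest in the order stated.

stool();
translate([0, 416, 0]) I_beam();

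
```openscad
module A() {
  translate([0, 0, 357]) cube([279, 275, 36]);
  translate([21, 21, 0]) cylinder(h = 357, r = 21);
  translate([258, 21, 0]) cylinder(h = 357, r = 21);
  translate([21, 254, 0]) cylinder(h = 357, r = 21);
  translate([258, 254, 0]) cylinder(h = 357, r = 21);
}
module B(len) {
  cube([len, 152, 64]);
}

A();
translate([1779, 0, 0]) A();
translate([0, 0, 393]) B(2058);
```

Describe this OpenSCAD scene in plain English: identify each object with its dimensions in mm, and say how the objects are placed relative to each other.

A is a four-legged stool. The seat is 279×275 mm, 36 mm thick, top at z = 393 mm. It stands on four round legs, each 42 mm in diameter, from z = 0 to the seat underside, each leg's axis is inset half a diameter from the nearest pair of seat edges (so the leg's bounding box is flush with the corner).

B is a rectangular beam 2058 mm long (x), 152 mm deep (y), 64 mm thick (z).

The beam spans the tops of two stools placed 1500 mm apart, resting at z = 393 mm.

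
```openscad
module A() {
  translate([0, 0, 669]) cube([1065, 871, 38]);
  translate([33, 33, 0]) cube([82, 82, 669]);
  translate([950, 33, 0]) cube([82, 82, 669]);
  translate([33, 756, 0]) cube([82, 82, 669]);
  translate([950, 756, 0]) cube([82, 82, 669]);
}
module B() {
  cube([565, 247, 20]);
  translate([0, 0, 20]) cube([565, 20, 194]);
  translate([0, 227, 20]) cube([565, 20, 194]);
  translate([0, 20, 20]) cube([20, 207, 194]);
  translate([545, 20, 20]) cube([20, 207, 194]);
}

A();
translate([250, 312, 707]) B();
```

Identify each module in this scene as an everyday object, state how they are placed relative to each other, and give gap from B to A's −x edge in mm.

A is a table. B is an open box. The open box is on top of the table, centred. The gap from the open box to the table's −x edge is 250 mm.

The open box's min-x is at 250; the table's min-x is 0; gap = 250 mm.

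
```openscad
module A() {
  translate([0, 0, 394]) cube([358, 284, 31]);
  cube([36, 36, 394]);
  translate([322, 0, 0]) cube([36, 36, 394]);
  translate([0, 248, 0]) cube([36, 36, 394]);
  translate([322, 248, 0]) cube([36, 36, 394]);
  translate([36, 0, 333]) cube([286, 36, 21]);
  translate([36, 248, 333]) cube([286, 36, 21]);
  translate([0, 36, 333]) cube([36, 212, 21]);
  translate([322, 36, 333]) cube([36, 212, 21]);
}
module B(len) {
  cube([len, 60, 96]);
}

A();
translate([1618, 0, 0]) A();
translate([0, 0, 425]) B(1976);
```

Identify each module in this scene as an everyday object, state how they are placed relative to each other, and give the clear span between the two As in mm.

A is a stool. B is a beam. A beam spans the tops of two stools. The clear span between the two stools is 1260 mm.

Second stool starts at x = 1618; first ends at x = 358; clear span = 1618 − 358 = 1260 mm.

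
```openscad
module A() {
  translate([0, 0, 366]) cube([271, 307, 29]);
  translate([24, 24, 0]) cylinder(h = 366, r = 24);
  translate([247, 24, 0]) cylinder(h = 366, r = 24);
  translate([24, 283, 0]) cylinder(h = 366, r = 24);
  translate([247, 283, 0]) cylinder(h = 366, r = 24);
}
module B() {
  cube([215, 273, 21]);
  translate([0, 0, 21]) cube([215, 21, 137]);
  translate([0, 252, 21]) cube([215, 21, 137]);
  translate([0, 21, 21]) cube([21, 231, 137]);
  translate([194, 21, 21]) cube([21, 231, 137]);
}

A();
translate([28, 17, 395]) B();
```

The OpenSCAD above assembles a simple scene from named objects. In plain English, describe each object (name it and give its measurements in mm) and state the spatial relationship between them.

A is a four-legged stool. The seat is 271×307 mm, 29 mm thick, top at z = 395 mm. It stands on four round legs, each 48 mm in diameter, from z = 0 to the seat underside, each leg's axis is inset half a diameter from the nearest pair of seat edges (so the leg's bounding box is flush with the corner).

B is an open-topped rectangular box: outside dimensions 215×273×158 mm, with a uniform wall and base thickness of 21 mm. The base is a full 215×273 slab on the floor; four walls sit on top of the base. The front and back walls (the −y and +y sides) span the full width; the two side walls fit between them.

The open box is on top of the stool, centred.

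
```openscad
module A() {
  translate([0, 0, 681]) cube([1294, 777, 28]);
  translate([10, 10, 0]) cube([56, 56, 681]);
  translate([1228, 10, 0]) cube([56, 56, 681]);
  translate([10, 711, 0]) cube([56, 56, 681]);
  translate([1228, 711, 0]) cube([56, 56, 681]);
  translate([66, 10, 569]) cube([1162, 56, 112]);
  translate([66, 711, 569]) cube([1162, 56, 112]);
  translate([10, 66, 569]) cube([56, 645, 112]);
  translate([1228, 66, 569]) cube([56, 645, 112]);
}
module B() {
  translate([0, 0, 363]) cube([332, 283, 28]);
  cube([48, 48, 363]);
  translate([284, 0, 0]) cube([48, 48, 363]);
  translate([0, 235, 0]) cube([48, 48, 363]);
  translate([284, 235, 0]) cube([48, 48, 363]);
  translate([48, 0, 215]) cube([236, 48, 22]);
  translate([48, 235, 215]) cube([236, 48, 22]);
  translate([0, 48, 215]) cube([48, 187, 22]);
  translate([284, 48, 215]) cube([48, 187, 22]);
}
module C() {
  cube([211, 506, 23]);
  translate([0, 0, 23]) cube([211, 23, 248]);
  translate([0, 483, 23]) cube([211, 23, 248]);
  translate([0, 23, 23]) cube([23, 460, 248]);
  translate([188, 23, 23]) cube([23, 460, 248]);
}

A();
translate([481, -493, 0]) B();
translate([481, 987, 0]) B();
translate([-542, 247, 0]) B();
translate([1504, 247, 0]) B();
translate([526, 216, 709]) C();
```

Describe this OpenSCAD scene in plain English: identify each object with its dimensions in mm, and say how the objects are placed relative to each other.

A is a table: top 1294 mm (x) × 777 mm (y), 28 mm thick, upper face at z = 709 mm, on four 56×56 mm square legs, each inset 10 mm from the nearest pair of top edges, running from z = 0 to the bottom of the top. Four apron rails, 56 mm thick and 112 mm tall, run between adjacent legs with their top edges flush with the underside of the top and their outer faces flush with the legs' outer faces.

B is a four-legged stool. The seat is a 332×283×28 mm slab whose top surface is at z = 391 mm; four square legs, each 48×48 mm in cross-section, run from the floor (z = 0) to the underside of the seat, each flush with a corner of the seat. Four stretchers, 48 mm wide and 22 mm tall, connect adjacent legs with their undersides at z = 215 mm, each running between the inner faces of the legs it joins and aligned with the legs' outer faces on the other axis.

C is an open storage box with external size 211×506×271 mm and wall thickness 23 mm (the base is also 23 mm thick). The base covers the whole footprint; the four walls stand on the base, with the y-facing walls full-width and the x-facing walls fitting between their inner faces.

Four stools sit around the table at the −y, +y, −x, +x sides. The open box is on top of the table.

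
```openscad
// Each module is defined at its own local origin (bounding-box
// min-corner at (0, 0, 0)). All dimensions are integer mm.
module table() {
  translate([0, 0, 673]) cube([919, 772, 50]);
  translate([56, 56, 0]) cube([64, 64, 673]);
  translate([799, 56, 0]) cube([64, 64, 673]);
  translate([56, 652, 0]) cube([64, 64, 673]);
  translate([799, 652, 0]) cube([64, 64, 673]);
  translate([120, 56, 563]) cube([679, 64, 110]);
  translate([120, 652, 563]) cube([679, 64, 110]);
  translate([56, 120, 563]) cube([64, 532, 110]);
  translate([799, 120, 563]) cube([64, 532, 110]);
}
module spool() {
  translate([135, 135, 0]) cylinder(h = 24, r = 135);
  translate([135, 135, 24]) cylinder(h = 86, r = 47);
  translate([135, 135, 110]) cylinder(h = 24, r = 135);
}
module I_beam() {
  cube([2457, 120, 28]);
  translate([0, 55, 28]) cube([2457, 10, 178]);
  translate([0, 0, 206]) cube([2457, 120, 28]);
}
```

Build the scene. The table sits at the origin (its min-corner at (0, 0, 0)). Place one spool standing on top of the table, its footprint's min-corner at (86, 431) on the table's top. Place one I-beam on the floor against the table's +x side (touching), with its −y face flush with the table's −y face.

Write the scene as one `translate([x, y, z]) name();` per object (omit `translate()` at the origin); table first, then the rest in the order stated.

table();
translate([86, 431, 723]) spool();
translate([919, 0, 0]) I_beam();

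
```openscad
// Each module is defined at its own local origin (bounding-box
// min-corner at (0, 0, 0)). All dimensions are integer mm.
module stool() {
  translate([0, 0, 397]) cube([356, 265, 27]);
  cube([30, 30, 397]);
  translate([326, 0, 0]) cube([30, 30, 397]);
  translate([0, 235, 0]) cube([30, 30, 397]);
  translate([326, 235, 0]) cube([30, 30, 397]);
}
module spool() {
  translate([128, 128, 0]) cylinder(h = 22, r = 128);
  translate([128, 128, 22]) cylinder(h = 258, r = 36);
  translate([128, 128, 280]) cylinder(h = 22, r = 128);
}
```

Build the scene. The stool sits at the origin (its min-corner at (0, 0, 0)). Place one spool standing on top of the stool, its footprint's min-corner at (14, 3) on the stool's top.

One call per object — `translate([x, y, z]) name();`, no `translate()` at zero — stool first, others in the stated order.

stool();
translate([14, 3, 424]) spool();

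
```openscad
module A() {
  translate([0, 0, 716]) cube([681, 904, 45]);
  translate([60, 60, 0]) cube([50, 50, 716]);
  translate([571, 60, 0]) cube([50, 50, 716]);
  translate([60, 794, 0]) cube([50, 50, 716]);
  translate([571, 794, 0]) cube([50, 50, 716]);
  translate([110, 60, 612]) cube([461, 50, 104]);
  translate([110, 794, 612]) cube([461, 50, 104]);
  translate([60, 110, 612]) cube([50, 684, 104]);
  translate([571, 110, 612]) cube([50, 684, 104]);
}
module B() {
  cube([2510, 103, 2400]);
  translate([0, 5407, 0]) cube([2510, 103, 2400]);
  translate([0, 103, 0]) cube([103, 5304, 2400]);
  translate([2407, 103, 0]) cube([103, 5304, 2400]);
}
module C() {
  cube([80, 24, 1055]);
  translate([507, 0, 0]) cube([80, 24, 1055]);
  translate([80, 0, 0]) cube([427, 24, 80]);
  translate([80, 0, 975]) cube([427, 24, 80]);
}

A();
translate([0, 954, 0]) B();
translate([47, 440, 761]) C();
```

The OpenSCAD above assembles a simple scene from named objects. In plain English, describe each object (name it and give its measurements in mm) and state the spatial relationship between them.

A is a table: top 681 mm (x) × 904 mm (y), 45 mm thick, upper face at z = 761 mm, on four 50×50 mm square legs, each inset 60 mm from the nearest pair of top edges, running from z = 0 to the bottom of the top. Four apron rails, 50 mm thick and 104 mm tall, run between adjacent legs with their top edges flush with the underside of the top and their outer faces flush with the legs' outer faces.

B is a box-shaped house frame (walls only): outside footprint 2510×5510 mm, wall height 2400 mm, wall thickness 103 mm. The two y-facing walls run the full x-width; the two x-facing walls fit between the inner faces of the y-facing walls.

C is a rectangular picture frame lying in the x–z plane (depth along y). The opening is 427 mm wide (x) by 895 mm tall (z), surrounded by a border 80 mm wide on all four sides. The frame is 24 mm deep and is made of two full-height vertical stiles with two horizontal rails fitted between them.

The house frame is on the floor beside the table on its +y side. The picture frame is on top of the table, centred.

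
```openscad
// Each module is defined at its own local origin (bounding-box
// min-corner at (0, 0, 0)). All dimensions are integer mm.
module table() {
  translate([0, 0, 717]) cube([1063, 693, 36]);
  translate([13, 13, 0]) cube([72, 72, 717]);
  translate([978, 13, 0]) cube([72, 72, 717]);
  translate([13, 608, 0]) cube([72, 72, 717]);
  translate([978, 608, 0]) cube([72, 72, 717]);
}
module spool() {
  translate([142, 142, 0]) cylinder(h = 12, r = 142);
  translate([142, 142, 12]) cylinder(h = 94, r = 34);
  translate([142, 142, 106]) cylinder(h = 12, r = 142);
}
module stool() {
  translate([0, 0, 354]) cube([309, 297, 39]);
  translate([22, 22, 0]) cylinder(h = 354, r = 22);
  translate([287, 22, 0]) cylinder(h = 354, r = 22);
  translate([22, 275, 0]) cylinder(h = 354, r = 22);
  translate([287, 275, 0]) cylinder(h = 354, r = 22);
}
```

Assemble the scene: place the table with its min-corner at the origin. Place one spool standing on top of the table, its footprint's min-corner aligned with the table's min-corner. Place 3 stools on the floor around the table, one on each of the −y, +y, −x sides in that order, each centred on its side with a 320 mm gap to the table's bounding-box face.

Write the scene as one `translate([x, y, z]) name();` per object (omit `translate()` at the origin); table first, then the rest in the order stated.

table();
translate([0, 0, 753]) spool();
translate([377, -617, 0]) stool();
translate([377, 1013, 0]) stool();
translate([-629, 198, 0]) stool();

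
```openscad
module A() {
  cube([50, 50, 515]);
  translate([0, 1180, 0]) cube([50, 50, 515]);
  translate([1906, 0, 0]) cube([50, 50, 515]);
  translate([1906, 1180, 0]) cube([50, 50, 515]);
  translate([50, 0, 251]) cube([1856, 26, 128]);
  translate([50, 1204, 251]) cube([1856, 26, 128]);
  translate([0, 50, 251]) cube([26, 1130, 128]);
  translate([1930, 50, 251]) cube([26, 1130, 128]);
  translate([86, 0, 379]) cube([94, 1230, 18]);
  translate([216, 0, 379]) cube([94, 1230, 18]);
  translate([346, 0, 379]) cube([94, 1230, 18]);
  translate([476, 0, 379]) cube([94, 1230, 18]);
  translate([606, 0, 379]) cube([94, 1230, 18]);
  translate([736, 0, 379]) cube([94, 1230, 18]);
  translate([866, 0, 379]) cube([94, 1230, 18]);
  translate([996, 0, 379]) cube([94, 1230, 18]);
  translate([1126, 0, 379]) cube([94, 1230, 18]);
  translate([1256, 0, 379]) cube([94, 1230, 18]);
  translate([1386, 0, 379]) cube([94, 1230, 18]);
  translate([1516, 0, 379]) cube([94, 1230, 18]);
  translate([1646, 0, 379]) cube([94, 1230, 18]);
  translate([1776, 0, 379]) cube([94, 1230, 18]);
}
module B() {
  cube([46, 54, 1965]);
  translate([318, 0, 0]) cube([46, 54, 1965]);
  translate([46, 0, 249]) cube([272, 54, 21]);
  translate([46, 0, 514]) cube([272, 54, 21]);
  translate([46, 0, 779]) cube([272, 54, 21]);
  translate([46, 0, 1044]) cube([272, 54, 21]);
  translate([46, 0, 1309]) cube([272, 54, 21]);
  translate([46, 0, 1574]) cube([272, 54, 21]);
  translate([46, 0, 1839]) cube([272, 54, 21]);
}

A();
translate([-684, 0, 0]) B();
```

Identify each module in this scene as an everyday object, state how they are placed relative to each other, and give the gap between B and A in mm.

A is a bed frame. B is a ladder. The ladder is on the floor beside the bed frame on its −x side. The gap between the ladder and the bed frame is 320 mm.

The ladder's nearest face is 320 mm from the bed frame's −x face.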